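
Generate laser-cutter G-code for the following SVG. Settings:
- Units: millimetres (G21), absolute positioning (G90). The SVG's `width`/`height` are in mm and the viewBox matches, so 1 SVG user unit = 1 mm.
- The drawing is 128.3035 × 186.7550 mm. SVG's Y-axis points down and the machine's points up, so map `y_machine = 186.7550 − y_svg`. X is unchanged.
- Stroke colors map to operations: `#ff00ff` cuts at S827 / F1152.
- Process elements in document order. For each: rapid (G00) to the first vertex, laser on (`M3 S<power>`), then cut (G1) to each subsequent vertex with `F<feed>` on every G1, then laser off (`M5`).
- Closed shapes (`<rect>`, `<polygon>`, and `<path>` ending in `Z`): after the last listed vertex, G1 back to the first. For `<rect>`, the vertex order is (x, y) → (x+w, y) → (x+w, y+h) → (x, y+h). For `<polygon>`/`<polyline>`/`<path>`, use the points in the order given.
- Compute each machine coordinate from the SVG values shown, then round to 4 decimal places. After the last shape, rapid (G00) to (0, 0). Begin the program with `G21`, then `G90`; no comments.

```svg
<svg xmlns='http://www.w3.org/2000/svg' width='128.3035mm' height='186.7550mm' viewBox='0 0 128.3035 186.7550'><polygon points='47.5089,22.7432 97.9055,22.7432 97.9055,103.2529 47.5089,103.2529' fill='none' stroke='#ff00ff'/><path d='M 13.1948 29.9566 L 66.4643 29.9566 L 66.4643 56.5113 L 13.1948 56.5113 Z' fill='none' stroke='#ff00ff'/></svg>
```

1 u = 1 mm; y_m = 186.7550 − y.

[1] `<polygon>` rectangle, #ff00ff→cut S827 F1152: (47.5089,164.0118) → (97.9055,164.0118) → (97.9055,83.5021) → (47.5089,83.5021) → (47.5089,164.0118) (closed)

[2] `<path>` rectangle, #ff00ff→cut S827 F1152: (13.1948,156.7984) → (66.4643,156.7984) → (66.4643,130.2437) → (13.1948,130.2437) → (13.1948,156.7984) (closed)

G21
G90
G00 X47.5089 Y164.0118
M3 S827
G1 X97.9055 Y164.0118 F1152
G1 X97.9055 Y83.5021 F1152
G1 X47.5089 Y83.5021 F1152
G1 X47.5089 Y164.0118 F1152
M5
G00 X13.1948 Y156.7984
M3 S827
G1 X66.4643 Y156.7984 F1152
G1 X66.4643 Y130.2437 F1152
G1 X13.1948 Y130.2437 F1152
G1 X13.1948 Y156.7984 F1152
M5
G00 X0.0000 Y0.0000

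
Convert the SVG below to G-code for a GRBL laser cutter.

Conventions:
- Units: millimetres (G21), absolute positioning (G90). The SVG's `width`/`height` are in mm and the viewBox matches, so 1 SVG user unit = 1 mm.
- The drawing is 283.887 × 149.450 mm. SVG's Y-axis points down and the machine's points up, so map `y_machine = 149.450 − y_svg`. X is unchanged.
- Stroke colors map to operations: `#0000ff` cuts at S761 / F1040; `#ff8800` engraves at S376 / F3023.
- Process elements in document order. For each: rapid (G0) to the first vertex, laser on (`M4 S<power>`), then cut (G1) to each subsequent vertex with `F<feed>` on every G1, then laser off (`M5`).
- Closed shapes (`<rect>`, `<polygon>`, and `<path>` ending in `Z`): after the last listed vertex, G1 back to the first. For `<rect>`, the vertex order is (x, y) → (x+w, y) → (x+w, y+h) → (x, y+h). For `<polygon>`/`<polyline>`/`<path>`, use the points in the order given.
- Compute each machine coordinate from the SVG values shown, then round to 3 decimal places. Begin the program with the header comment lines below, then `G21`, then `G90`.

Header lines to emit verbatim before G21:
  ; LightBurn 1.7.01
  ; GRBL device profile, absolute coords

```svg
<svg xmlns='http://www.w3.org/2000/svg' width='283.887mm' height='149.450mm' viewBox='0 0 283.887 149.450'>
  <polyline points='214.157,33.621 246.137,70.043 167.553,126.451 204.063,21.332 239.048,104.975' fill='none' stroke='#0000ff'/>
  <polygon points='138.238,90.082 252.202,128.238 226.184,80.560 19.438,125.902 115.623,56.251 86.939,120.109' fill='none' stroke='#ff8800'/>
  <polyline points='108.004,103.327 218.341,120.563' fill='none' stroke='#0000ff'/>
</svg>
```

Since the viewBox matches the mm dimensions, user units are millimetres directly. The only transform is the Y-flip y_m = 149.450 − y_svg.

Shape 1 is a open polyline drawn with `<polyline>`. Its stroke #0000ff means cut at S761, F1040. After flipping Y the toolpath is (214.157,115.829) → (246.137,79.407) → (167.553,22.999) → (204.063,128.118) → (239.048,44.475).

Shape 2 is a closed polygon drawn with `<polygon>`. Its stroke #ff8800 means engrave at S376, F3023. After flipping Y the toolpath is (138.238,59.368) → (252.202,21.212) → (226.184,68.890) → (19.438,23.548) → (115.623,93.199) → (86.939,29.341) → (138.238,59.368), returning to the start.

Shape 3 is a line segment drawn with `<polyline>`. Its stroke #0000ff means cut at S761, F1040. After flipping Y the toolpath is (108.004,46.123) → (218.341,28.887).

; LightBurn 1.7.01
; GRBL device profile, absolute coords
G21
G90
G0 X214.157 Y115.829
M4 S761
G1 X246.137 Y79.407 F1040
G1 X167.553 Y22.999 F1040
G1 X204.063 Y128.118 F1040
G1 X239.048 Y44.475 F1040
M5
G0 X138.238 Y59.368
M4 S376
G1 X252.202 Y21.212 F3023
G1 X226.184 Y68.890 F3023
G1 X19.438 Y23.548 F3023
G1 X115.623 Y93.199 F3023
G1 X86.939 Y29.341 F3023
G1 X138.238 Y59.368 F3023
M5
G0 X108.004 Y46.123
M4 S761
G1 X218.341 Y28.887 F1040
M5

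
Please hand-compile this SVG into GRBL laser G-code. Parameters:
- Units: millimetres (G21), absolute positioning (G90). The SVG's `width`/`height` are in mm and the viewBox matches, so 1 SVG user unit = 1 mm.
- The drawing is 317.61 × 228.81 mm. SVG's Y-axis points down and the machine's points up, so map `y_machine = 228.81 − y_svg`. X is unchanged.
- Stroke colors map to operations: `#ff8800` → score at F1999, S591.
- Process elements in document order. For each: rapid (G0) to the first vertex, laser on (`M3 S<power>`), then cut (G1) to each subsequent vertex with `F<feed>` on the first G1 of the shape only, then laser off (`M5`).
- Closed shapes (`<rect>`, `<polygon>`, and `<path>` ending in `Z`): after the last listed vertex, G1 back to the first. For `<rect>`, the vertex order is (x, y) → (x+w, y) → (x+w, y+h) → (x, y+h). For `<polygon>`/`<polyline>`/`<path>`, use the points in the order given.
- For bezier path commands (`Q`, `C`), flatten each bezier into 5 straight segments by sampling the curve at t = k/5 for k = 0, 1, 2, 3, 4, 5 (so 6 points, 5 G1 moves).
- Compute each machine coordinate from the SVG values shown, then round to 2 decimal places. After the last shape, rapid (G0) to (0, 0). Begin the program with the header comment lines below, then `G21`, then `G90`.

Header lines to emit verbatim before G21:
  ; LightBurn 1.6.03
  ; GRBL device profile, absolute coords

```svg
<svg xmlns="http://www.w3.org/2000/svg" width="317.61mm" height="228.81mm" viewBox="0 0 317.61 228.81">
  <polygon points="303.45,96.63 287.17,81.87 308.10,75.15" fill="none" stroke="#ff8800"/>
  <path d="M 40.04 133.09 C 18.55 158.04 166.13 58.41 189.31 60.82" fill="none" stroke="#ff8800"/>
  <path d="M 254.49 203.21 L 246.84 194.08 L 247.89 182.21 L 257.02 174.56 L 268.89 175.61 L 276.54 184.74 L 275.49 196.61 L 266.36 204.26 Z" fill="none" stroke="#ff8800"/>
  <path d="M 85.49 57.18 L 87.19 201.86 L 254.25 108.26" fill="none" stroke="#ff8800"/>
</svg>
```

; LightBurn 1.6.03
; GRBL device profile, absolute coords
G21
G90
G0 X303.45 Y132.18
M3 S591
G1 X287.17 Y146.94 F1999
G1 X308.10 Y153.66
G1 X303.45 Y132.18
M5
G0 X40.04 Y95.72
M3 S591
G1 X45.09 Y93.89 F1999
G1 X76.62 Y111.07
G1 X120.56 Y136.41
G1 X162.82 Y159.00
G1 X189.31 Y167.99
M5
G0 X254.49 Y25.60
M3 S591
G1 X246.84 Y34.73 F1999
G1 X247.89 Y46.60
G1 X257.02 Y54.25
G1 X268.89 Y53.20
G1 X276.54 Y44.07
G1 X275.49 Y32.20
G1 X266.36 Y24.55
G1 X254.49 Y25.60
M5
G0 X85.49 Y171.63
M3 S591
G1 X87.19 Y26.95 F1999
G1 X254.25 Y120.55
M5
G0 X0.00 Y0.00

viewBox `0 0 317.61 228.81` with mm width/height → 1 unit = 1 mm. Flip: y_m = 228.81 − y_svg.

**Shape 1** — `<polygon>` regular polygon, stroke `#ff8800` → score (S591, F1999). Machine vertices: (303.45,132.18) → (287.17,146.94) → (308.10,153.66) → (303.45,132.18). Closed: final G1 returns to the first vertex.

**Shape 2** — `<path>` cubic bezier, stroke `#ff8800` → score (S591, F1999). Control points (SVG): P0=(40.04,133.09), P1=(18.55,158.04), P2=(166.13,58.41), P3=(189.31,60.82); sampled at t=k/5. Machine vertices: (40.04,95.72) → (45.09,93.89) → (76.62,111.07) → (120.56,136.41) → (162.82,159.00) → (189.31,167.99). Open path.

**Shape 3** — `<path>` regular polygon, stroke `#ff8800` → score (S591, F1999). Machine vertices: (254.49,25.60) → (246.84,34.73) → (247.89,46.60) → (257.02,54.25) → (268.89,53.20) → (276.54,44.07) → (275.49,32.20) → (266.36,24.55) → (254.49,25.60). Closed: final G1 returns to the first vertex.

**Shape 4** — `<path>` open polyline, stroke `#ff8800` → score (S591, F1999). Machine vertices: (85.49,171.63) → (87.19,26.95) → (254.25,120.55). Open path.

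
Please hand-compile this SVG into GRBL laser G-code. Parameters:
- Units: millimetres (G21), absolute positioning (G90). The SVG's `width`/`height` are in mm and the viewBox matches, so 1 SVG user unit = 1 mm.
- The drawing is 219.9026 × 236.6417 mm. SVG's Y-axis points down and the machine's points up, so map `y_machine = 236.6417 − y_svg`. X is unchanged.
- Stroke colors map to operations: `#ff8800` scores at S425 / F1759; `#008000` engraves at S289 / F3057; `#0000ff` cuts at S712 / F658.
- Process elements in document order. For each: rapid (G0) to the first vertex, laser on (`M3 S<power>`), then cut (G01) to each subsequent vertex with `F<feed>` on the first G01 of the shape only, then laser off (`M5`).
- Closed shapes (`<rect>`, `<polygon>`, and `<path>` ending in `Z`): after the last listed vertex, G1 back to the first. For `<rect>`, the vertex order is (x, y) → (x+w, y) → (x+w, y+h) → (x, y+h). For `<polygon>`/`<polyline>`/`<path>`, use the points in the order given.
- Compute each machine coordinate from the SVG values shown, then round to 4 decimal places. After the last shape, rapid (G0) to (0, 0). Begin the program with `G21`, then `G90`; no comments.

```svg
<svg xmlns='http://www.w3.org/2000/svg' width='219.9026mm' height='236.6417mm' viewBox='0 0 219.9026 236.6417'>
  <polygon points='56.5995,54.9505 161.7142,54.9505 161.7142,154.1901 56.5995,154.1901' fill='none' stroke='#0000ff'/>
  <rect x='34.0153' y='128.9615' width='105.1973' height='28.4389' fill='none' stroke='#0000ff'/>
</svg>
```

G21
G90
G0 X56.5995 Y181.6912
M3 S712
G01 X161.7142 Y181.6912 F658
G01 X161.7142 Y82.4516
G01 X56.5995 Y82.4516
G01 X56.5995 Y181.6912
M5
G0 X34.0153 Y107.6802
M3 S712
G01 X139.2126 Y107.6802 F658
G01 X139.2126 Y79.2413
G01 X34.0153 Y79.2413
G01 X34.0153 Y107.6802
M5
G0 X0.0000 Y0.0000

viewBox `0 0 219.9026 236.6417` with mm width/height → 1 unit = 1 mm. Flip: y_m = 236.6417 − y_svg.

**Shape 1** — `<polygon>` rectangle, stroke `#0000ff` → cut (S712, F658). Machine vertices: (56.5995,181.6912) → (161.7142,181.6912) → (161.7142,82.4516) → (56.5995,82.4516) → (56.5995,181.6912). Closed: final G1 returns to the first vertex.

**Shape 2** — `<rect>` rectangle, stroke `#0000ff` → cut (S712, F658). Machine vertices: (34.0153,107.6802) → (139.2126,107.6802) → (139.2126,79.2413) → (34.0153,79.2413) → (34.0153,107.6802). Closed: final G1 returns to the first vertex.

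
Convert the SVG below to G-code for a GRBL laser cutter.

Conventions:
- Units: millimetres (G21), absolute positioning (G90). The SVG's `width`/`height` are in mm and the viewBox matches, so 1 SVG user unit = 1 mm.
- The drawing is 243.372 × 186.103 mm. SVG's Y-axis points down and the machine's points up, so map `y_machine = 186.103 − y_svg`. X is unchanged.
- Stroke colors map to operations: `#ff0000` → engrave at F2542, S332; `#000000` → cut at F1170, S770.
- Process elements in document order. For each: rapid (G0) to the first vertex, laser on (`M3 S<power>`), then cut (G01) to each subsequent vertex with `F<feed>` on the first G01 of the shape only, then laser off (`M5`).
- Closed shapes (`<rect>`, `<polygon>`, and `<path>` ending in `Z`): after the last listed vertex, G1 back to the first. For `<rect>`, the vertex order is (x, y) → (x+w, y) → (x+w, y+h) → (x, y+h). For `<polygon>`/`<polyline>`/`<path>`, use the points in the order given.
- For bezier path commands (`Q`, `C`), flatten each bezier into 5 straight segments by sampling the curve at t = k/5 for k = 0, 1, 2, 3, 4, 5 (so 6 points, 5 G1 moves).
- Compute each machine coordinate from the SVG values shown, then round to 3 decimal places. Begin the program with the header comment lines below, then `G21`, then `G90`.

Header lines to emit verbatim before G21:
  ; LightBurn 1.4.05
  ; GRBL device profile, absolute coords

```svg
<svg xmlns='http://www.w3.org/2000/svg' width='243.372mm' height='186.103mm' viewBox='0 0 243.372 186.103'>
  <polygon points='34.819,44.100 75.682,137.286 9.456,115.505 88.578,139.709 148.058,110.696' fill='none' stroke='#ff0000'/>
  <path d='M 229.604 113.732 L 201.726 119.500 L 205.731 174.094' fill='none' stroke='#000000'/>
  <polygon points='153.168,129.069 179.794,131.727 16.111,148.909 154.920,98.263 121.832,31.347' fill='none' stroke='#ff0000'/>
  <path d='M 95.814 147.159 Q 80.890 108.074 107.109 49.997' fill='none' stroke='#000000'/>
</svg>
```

; LightBurn 1.4.05
; GRBL device profile, absolute coords
G21
G90
G0 X34.819 Y142.003
M3 S332
G01 X75.682 Y48.817 F2542
G01 X9.456 Y70.598
G01 X88.578 Y46.394
G01 X148.058 Y75.407
G01 X34.819 Y142.003
M5
G0 X229.604 Y72.371
M3 S770
G01 X201.726 Y66.603 F1170
G01 X205.731 Y12.009
M5
G0 X153.168 Y57.034
M3 S332
G01 X179.794 Y54.376 F2542
G01 X16.111 Y37.194
G01 X154.920 Y87.840
G01 X121.832 Y154.756
G01 X153.168 Y57.034
M5
G0 X95.814 Y38.944
M3 S770
G01 X91.490 Y55.338 F1170
G01 X90.458 Y73.251
G01 X92.717 Y92.683
G01 X98.267 Y113.635
G01 X107.109 Y136.106
M5

Since the viewBox matches the mm dimensions, user units are millimetres directly. The only transform is the Y-flip y_m = 186.103 − y_svg.

Shape 1 is a closed polygon drawn with `<polygon>`. Its stroke #ff0000 means engrave at S332, F2542. After flipping Y the toolpath is (34.819,142.003) → (75.682,48.817) → (9.456,70.598) → (88.578,46.394) → (148.058,75.407) → (34.819,142.003), returning to the start.

Shape 2 is a open polyline drawn with `<path>`. Its stroke #000000 means cut at S770, F1170. After flipping Y the toolpath is (229.604,72.371) → (201.726,66.603) → (205.731,12.009).

Shape 3 is a closed polygon drawn with `<polygon>`. Its stroke #ff0000 means engrave at S332, F2542. After flipping Y the toolpath is (153.168,57.034) → (179.794,54.376) → (16.111,37.194) → (154.920,87.840) → (121.832,154.756) → (153.168,57.034), returning to the start.

Shape 4 is a quadratic bezier drawn with `<path>`. Its stroke #000000 means cut at S770, F1170. After flipping Y the toolpath is (95.814,38.944) → (91.490,55.338) → (90.458,73.251) → (92.717,92.683) → (98.267,113.635) → (107.109,136.106).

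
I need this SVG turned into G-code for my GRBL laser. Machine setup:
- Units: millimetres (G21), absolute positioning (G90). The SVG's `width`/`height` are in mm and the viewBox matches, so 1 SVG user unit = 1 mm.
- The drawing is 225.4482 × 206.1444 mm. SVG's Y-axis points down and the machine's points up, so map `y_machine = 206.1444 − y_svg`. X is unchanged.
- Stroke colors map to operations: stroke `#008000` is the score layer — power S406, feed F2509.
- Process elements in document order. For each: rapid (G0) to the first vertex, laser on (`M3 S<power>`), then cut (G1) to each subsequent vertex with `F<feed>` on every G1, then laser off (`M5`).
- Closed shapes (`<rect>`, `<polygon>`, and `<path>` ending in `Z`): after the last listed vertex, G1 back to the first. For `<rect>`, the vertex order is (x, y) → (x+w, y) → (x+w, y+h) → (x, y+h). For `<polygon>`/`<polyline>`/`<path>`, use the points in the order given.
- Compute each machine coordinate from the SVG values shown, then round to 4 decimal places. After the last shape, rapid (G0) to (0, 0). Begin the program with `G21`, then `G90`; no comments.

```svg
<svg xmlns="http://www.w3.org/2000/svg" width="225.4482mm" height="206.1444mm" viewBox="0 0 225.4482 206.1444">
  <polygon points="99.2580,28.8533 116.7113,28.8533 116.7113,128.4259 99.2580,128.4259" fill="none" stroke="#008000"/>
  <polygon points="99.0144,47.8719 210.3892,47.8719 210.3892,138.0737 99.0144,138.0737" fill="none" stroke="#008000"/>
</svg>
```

viewBox `0 0 225.4482 206.1444` with mm width/height → 1 unit = 1 mm. Flip: y_m = 206.1444 − y_svg.

**Shape 1** — `<polygon>` rectangle, stroke `#008000` → score (S406, F2509). Machine vertices: (99.2580,177.2911) → (116.7113,177.2911) → (116.7113,77.7185) → (99.2580,77.7185) → (99.2580,177.2911). Closed: final G1 returns to the first vertex.

**Shape 2** — `<polygon>` rectangle, stroke `#008000` → score (S406, F2509). Machine vertices: (99.0144,158.2725) → (210.3892,158.2725) → (210.3892,68.0707) → (99.0144,68.0707) → (99.0144,158.2725). Closed: final G1 returns to the first vertex.

G21
G90
G0 X99.2580 Y177.2911
M3 S406
G1 X116.7113 Y177.2911 F2509
G1 X116.7113 Y77.7185 F2509
G1 X99.2580 Y77.7185 F2509
G1 X99.2580 Y177.2911 F2509
M5
G0 X99.0144 Y158.2725
M3 S406
G1 X210.3892 Y158.2725 F2509
G1 X210.3892 Y68.0707 F2509
G1 X99.0144 Y68.0707 F2509
G1 X99.0144 Y158.2725 F2509
M5
G0 X0.0000 Y0.0000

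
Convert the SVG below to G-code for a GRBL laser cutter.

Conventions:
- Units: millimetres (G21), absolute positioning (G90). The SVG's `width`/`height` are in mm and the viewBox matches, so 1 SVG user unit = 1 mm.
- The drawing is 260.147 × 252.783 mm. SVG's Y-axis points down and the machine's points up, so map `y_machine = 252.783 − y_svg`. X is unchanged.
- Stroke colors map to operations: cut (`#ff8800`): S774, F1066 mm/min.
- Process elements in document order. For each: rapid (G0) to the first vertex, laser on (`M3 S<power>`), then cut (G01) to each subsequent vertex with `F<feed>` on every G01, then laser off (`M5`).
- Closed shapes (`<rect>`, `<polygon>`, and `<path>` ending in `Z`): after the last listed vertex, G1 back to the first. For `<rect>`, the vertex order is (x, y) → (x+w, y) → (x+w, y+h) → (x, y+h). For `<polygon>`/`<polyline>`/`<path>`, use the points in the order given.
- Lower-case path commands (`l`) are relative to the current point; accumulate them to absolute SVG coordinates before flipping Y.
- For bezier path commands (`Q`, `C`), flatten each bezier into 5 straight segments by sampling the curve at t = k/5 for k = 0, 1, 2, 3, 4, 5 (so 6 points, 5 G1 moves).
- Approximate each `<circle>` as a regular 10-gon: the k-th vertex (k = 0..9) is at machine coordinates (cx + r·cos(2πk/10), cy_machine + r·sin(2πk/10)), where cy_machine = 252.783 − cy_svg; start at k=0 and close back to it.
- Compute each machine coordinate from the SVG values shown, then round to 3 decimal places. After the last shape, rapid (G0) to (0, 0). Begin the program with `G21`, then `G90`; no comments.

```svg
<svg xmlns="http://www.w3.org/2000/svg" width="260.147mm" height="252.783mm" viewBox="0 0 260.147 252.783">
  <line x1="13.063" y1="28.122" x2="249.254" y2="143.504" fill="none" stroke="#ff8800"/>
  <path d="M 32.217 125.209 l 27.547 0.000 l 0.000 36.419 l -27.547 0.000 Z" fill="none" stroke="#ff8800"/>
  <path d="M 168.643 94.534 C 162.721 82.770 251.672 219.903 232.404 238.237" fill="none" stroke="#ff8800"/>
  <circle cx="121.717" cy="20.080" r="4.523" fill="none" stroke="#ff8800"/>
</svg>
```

G21
G90
G0 X13.063 Y224.661
M3 S774
G01 X249.254 Y109.279 F1066
M5
G0 X32.217 Y127.574
M3 S774
G01 X59.764 Y127.574 F1066
G01 X59.764 Y91.155 F1066
G01 X32.217 Y91.155 F1066
G01 X32.217 Y127.574 F1066
M5
G0 X168.643 Y158.249
M3 S774
G01 X174.850 Y149.581 F1066
G01 X194.078 Y118.028 F1066
G01 X216.578 Y76.438 F1066
G01 X232.603 Y37.661 F1066
G01 X232.404 Y14.546 F1066
M5
G0 X126.240 Y232.703
M3 S774
G01 X125.376 Y235.362 F1066
G01 X123.115 Y237.005 F1066
G01 X120.319 Y237.005 F1066
G01 X118.058 Y235.362 F1066
G01 X117.194 Y232.703 F1066
G01 X118.058 Y230.044 F1066
G01 X120.319 Y228.401 F1066
G01 X123.115 Y228.401 F1066
G01 X125.376 Y230.044 F1066
G01 X126.240 Y232.703 F1066
M5
G0 X0.000 Y0.000

Since the viewBox matches the mm dimensions, user units are millimetres directly. The only transform is the Y-flip y_m = 252.783 − y_svg.

Shape 1 is a line segment drawn with `<line>`. Its stroke #ff8800 means cut at S774, F1066. After flipping Y the toolpath is (13.063,224.661) → (249.254,109.279).

Shape 2 is a rectangle drawn with `<path>`. Its stroke #ff8800 means cut at S774, F1066. After flipping Y the toolpath is (32.217,127.574) → (59.764,127.574) → (59.764,91.155) → (32.217,91.155) → (32.217,127.574), returning to the start.

Shape 3 is a cubic bezier drawn with `<path>`. Its stroke #ff8800 means cut at S774, F1066. After flipping Y the toolpath is (168.643,158.249) → (174.850,149.581) → (194.078,118.028) → (216.578,76.438) → (232.603,37.661) → (232.404,14.546).

Shape 4 is a circle drawn with `<circle>`. Its stroke #ff8800 means cut at S774, F1066. After flipping Y the toolpath is (126.240,232.703) → (125.376,235.362) → (123.115,237.005) → (120.319,237.005) → (118.058,235.362) → (117.194,232.703) → (118.058,230.044) → (120.319,228.401) → (123.115,228.401) → (125.376,230.044) → (126.240,232.703), returning to the start.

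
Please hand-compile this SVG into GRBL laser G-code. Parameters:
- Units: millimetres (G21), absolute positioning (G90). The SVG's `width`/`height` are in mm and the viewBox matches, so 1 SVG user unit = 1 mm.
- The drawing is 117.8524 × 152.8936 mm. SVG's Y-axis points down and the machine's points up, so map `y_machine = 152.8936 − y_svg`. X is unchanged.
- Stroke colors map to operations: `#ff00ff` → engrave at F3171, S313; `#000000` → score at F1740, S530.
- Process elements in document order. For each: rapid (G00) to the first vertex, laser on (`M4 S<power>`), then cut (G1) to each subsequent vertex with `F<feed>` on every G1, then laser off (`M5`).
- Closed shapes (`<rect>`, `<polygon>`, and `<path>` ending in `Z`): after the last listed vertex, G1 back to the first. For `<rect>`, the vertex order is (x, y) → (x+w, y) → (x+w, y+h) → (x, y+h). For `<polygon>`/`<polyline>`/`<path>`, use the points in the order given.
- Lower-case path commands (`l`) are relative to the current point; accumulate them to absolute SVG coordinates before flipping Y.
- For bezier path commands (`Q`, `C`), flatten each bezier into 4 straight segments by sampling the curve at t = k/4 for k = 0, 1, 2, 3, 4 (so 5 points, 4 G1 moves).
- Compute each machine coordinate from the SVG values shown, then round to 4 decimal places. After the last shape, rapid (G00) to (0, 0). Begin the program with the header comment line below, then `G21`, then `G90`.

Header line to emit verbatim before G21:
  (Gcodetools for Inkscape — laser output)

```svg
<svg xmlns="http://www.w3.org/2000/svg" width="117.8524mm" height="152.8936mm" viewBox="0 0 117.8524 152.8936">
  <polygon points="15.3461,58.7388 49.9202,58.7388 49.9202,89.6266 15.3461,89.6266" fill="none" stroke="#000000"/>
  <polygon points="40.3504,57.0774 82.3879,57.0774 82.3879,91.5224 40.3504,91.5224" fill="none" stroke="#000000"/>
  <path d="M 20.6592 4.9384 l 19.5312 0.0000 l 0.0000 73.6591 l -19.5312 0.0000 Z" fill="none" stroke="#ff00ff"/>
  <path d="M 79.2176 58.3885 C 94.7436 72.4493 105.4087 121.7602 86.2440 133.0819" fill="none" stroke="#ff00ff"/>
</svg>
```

(Gcodetools for Inkscape — laser output)
G21
G90
G00 X15.3461 Y94.1548
M4 S530
G1 X49.9202 Y94.1548 F1740
G1 X49.9202 Y63.2670 F1740
G1 X15.3461 Y63.2670 F1740
G1 X15.3461 Y94.1548 F1740
M5
G00 X40.3504 Y95.8162
M4 S530
G1 X82.3879 Y95.8162 F1740
G1 X82.3879 Y61.3712 F1740
G1 X40.3504 Y61.3712 F1740
G1 X40.3504 Y95.8162 F1740
M5
G00 X20.6592 Y147.9552
M4 S313
G1 X40.1904 Y147.9552 F3171
G1 X40.1904 Y74.2961 F3171
G1 X20.6592 Y74.2961 F3171
G1 X20.6592 Y147.9552 F3171
M5
G00 X79.2176 Y94.5051
M4 S313
G1 X89.5605 Y78.4945 F3171
G1 X95.7398 Y56.1312 F3171
G1 X95.4146 Y34.2816 F3171
G1 X86.2440 Y19.8117 F3171
M5
G00 X0.0000 Y0.0000

Since the viewBox matches the mm dimensions, user units are millimetres directly. The only transform is the Y-flip y_m = 152.8936 − y_svg.

Shape 1 is a rectangle drawn with `<polygon>`. Its stroke #000000 means score at S530, F1740. After flipping Y the toolpath is (15.3461,94.1548) → (49.9202,94.1548) → (49.9202,63.2670) → (15.3461,63.2670) → (15.3461,94.1548), returning to the start.

Shape 2 is a rectangle drawn with `<polygon>`. Its stroke #000000 means score at S530, F1740. After flipping Y the toolpath is (40.3504,95.8162) → (82.3879,95.8162) → (82.3879,61.3712) → (40.3504,61.3712) → (40.3504,95.8162), returning to the start.

Shape 3 is a rectangle drawn with `<path>`. Its stroke #ff00ff means engrave at S313, F3171. After flipping Y the toolpath is (20.6592,147.9552) → (40.1904,147.9552) → (40.1904,74.2961) → (20.6592,74.2961) → (20.6592,147.9552), returning to the start.

Shape 4 is a cubic bezier drawn with `<path>`. Its stroke #ff00ff means engrave at S313, F3171. After flipping Y the toolpath is (79.2176,94.5051) → (89.5605,78.4945) → (95.7398,56.1312) → (95.4146,34.2816) → (86.2440,19.8117).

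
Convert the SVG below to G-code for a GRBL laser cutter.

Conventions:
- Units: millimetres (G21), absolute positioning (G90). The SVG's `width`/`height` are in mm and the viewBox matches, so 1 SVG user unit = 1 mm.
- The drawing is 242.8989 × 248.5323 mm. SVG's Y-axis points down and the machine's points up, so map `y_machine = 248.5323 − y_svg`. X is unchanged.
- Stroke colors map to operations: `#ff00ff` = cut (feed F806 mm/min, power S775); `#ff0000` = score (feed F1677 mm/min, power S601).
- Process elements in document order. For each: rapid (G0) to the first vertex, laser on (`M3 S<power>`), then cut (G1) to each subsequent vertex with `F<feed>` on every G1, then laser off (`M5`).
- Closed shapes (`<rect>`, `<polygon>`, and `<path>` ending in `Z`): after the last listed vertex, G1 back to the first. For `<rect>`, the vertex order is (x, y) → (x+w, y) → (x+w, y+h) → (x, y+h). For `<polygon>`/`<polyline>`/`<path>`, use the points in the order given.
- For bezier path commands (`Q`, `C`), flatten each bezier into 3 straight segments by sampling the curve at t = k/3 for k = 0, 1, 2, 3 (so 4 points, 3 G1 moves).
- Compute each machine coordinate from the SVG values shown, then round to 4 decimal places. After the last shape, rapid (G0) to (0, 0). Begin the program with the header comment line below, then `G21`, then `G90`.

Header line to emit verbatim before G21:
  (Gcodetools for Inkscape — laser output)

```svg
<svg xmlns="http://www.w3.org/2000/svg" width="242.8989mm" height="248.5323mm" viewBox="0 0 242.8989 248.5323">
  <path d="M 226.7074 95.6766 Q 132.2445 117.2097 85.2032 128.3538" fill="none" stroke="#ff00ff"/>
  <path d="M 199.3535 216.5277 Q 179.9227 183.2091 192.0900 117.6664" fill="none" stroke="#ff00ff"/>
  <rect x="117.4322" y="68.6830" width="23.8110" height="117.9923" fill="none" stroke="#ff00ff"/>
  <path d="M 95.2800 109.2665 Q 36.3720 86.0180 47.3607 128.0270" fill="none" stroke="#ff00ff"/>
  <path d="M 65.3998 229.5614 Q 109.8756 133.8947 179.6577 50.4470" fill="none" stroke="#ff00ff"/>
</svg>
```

1 u = 1 mm; y_m = 248.5323 − y.

[1] `<path>` quadratic bezier, #ff00ff→cut S775 F806: (226.7074,152.8557) → (169.0012,139.6546) → (121.8331,128.7622) → (85.2032,120.1785)

[2] `<path>` quadratic bezier, #ff00ff→cut S775 F806: (199.3535,32.0046) → (189.9105,57.7975) → (187.4894,90.7512) → (192.0900,130.8659)

[3] `<rect>` rectangle, #ff00ff→cut S775 F806: (117.4322,179.8493) → (141.2432,179.8493) → (141.2432,61.8570) → (117.4322,61.8570) → (117.4322,179.8493) (closed)

[4] `<path>` quadratic bezier, #ff00ff→cut S775 F806: (95.2800,139.2658) → (63.7743,147.5140) → (47.8012,141.2605) → (47.3607,120.5053)

[5] `<path>` quadratic bezier, #ff00ff→cut S775 F806: (65.3998,18.9709) → (97.8621,81.3910) → (135.9481,141.0958) → (179.6577,198.0853)

(Gcodetools for Inkscape — laser output)
G21
G90
G0 X226.7074 Y152.8557
M3 S775
G1 X169.0012 Y139.6546 F806
G1 X121.8331 Y128.7622 F806
G1 X85.2032 Y120.1785 F806
M5
G0 X199.3535 Y32.0046
M3 S775
G1 X189.9105 Y57.7975 F806
G1 X187.4894 Y90.7512 F806
G1 X192.0900 Y130.8659 F806
M5
G0 X117.4322 Y179.8493
M3 S775
G1 X141.2432 Y179.8493 F806
G1 X141.2432 Y61.8570 F806
G1 X117.4322 Y61.8570 F806
G1 X117.4322 Y179.8493 F806
M5
G0 X95.2800 Y139.2658
M3 S775
G1 X63.7743 Y147.5140 F806
G1 X47.8012 Y141.2605 F806
G1 X47.3607 Y120.5053 F806
M5
G0 X65.3998 Y18.9709
M3 S775
G1 X97.8621 Y81.3910 F806
G1 X135.9481 Y141.0958 F806
G1 X179.6577 Y198.0853 F806
M5
G0 X0.0000 Y0.0000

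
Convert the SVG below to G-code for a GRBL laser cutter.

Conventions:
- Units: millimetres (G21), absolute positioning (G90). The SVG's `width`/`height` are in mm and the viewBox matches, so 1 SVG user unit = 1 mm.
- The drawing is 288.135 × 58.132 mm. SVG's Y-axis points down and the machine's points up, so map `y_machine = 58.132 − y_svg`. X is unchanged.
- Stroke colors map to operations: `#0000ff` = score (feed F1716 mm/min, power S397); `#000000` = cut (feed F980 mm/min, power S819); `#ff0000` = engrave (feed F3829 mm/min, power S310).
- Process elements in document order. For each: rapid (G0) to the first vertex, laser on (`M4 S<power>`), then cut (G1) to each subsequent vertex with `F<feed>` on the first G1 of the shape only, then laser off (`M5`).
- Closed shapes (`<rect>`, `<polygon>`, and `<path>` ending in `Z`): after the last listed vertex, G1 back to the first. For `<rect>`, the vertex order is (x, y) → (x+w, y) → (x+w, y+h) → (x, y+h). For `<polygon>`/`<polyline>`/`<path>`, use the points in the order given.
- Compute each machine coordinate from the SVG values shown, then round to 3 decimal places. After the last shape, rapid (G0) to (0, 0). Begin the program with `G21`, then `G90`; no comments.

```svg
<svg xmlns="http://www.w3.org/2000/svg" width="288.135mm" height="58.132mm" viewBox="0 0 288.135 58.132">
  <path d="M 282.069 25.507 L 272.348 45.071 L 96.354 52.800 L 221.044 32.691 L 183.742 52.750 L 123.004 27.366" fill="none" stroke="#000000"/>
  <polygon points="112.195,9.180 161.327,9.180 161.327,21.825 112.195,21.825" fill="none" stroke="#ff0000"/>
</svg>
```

viewBox `0 0 288.135 58.132` with mm width/height → 1 unit = 1 mm. Flip: y_m = 58.132 − y_svg.

**Shape 1** — `<path>` open polyline, stroke `#000000` → cut (S819, F980). Machine vertices: (282.069,32.625) → (272.348,13.061) → (96.354,5.332) → (221.044,25.441) → (183.742,5.382) → (123.004,30.766). Open path.

**Shape 2** — `<polygon>` rectangle, stroke `#ff0000` → engrave (S310, F3829). Machine vertices: (112.195,48.952) → (161.327,48.952) → (161.327,36.307) → (112.195,36.307) → (112.195,48.952). Closed: final G1 returns to the first vertex.

G21
G90
G0 X282.069 Y32.625
M4 S819
G1 X272.348 Y13.061 F980
G1 X96.354 Y5.332
G1 X221.044 Y25.441
G1 X183.742 Y5.382
G1 X123.004 Y30.766
M5
G0 X112.195 Y48.952
M4 S310
G1 X161.327 Y48.952 F3829
G1 X161.327 Y36.307
G1 X112.195 Y36.307
G1 X112.195 Y48.952
M5
G0 X0.000 Y0.000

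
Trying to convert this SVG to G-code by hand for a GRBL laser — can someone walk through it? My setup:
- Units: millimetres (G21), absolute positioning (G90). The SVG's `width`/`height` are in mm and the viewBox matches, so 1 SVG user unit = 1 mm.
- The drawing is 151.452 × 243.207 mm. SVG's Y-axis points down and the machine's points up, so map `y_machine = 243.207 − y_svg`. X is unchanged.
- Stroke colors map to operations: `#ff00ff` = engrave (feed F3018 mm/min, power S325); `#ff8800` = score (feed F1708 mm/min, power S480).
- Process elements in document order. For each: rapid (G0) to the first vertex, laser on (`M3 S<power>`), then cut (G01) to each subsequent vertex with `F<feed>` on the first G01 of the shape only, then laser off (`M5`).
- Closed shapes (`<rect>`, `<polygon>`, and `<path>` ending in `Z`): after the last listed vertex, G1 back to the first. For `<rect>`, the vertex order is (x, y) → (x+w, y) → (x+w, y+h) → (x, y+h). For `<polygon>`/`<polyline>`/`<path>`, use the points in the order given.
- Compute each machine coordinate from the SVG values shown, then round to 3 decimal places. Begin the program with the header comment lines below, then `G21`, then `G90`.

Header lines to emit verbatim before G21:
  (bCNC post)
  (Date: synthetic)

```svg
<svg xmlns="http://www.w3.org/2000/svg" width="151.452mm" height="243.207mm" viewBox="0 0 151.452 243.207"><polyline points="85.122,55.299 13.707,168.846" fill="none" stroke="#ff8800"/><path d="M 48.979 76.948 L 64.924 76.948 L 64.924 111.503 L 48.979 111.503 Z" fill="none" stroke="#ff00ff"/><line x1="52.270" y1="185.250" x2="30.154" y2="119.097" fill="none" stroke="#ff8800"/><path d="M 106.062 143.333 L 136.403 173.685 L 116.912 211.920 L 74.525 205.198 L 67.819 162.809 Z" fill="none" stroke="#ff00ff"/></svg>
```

(bCNC post)
(Date: synthetic)
G21
G90
G0 X85.122 Y187.908
M3 S480
G01 X13.707 Y74.361 F1708
M5
G0 X48.979 Y166.259
M3 S325
G01 X64.924 Y166.259 F3018
G01 X64.924 Y131.704
G01 X48.979 Y131.704
G01 X48.979 Y166.259
M5
G0 X52.270 Y57.957
M3 S480
G01 X30.154 Y124.110 F1708
M5
G0 X106.062 Y99.874
M3 S325
G01 X136.403 Y69.522 F3018
G01 X116.912 Y31.287
G01 X74.525 Y38.009
G01 X67.819 Y80.398
G01 X106.062 Y99.874
M5

1 u = 1 mm; y_m = 243.207 − y.

[1] `<polyline>` line segment, #ff8800→score S480 F1708: (85.122,187.908) → (13.707,74.361)

[2] `<path>` rectangle, #ff00ff→engrave S325 F3018: (48.979,166.259) → (64.924,166.259) → (64.924,131.704) → (48.979,131.704) → (48.979,166.259) (closed)

[3] `<line>` line segment, #ff8800→score S480 F1708: (52.270,57.957) → (30.154,124.110)

[4] `<path>` regular polygon, #ff00ff→engrave S325 F3018: (106.062,99.874) → (136.403,69.522) → (116.912,31.287) → (74.525,38.009) → (67.819,80.398) → (106.062,99.874) (closed)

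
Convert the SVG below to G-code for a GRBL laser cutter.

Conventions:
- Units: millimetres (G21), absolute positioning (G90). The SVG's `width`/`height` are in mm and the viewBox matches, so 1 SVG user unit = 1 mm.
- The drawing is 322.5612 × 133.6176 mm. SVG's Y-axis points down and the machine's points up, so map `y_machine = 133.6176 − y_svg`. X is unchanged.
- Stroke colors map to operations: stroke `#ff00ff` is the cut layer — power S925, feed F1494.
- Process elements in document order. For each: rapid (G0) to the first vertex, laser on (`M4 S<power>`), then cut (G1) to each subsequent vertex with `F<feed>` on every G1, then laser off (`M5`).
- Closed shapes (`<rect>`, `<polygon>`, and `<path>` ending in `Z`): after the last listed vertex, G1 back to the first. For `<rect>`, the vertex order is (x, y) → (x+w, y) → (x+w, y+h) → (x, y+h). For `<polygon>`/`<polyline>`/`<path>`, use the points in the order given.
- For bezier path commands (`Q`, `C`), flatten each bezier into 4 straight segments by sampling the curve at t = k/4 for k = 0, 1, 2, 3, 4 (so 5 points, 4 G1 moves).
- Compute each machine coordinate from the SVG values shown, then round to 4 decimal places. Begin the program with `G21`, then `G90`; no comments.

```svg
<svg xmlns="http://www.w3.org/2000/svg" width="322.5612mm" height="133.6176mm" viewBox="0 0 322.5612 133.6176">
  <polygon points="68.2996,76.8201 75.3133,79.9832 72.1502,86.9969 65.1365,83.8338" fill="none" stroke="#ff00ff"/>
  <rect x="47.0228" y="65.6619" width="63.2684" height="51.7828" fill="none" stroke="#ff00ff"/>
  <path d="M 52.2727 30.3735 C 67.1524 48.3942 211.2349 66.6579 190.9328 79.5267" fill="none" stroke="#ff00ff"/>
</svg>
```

viewBox `0 0 322.5612 133.6176` with mm width/height → 1 unit = 1 mm. Flip: y_m = 133.6176 − y_svg.

**Shape 1** — `<polygon>` regular polygon, stroke `#ff00ff` → cut (S925, F1494). Machine vertices: (68.2996,56.7975) → (75.3133,53.6344) → (72.1502,46.6207) → (65.1365,49.7838) → (68.2996,56.7975). Closed: final G1 returns to the first vertex.

**Shape 2** — `<rect>` rectangle, stroke `#ff00ff` → cut (S925, F1494). Machine vertices: (47.0228,67.9557) → (110.2912,67.9557) → (110.2912,16.1729) → (47.0228,16.1729) → (47.0228,67.9557). Closed: final G1 returns to the first vertex.

**Shape 3** — `<path>` cubic bezier, stroke `#ff00ff` → cut (S925, F1494). Control points (SVG): P0=(52.2727,30.3735), P1=(67.1524,48.3942), P2=(211.2349,66.6579), P3=(190.9328,79.5267); sampled at t=k/4. Machine vertices: (52.2727,103.2441) → (83.0707,89.7711) → (134.7959,76.7355) → (179.9246,64.6660) → (190.9328,54.0909). Open path.

G21
G90
G0 X68.2996 Y56.7975
M4 S925
G1 X75.3133 Y53.6344 F1494
G1 X72.1502 Y46.6207 F1494
G1 X65.1365 Y49.7838 F1494
G1 X68.2996 Y56.7975 F1494
M5
G0 X47.0228 Y67.9557
M4 S925
G1 X110.2912 Y67.9557 F1494
G1 X110.2912 Y16.1729 F1494
G1 X47.0228 Y16.1729 F1494
G1 X47.0228 Y67.9557 F1494
M5
G0 X52.2727 Y103.2441
M4 S925
G1 X83.0707 Y89.7711 F1494
G1 X134.7959 Y76.7355 F1494
G1 X179.9246 Y64.6660 F1494
G1 X190.9328 Y54.0909 F1494
M5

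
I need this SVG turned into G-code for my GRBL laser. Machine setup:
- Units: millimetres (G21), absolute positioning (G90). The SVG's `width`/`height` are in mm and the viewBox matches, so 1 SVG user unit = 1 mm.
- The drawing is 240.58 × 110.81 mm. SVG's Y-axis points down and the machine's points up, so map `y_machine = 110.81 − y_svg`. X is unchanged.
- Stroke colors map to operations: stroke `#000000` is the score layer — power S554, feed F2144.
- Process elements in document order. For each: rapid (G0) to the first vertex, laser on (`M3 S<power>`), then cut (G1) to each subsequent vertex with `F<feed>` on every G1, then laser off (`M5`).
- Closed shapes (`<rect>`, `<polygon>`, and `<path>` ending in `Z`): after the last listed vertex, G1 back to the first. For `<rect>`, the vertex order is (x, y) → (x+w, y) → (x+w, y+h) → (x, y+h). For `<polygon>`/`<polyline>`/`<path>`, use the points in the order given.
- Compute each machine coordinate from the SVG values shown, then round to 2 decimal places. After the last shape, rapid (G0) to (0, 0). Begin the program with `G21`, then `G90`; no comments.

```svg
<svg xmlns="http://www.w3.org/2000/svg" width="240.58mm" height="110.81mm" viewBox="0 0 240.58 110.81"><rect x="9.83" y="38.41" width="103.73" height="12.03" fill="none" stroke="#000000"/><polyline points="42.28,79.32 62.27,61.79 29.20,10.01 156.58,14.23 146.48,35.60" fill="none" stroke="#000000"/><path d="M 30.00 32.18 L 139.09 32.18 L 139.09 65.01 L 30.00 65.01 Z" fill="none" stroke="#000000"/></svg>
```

G21
G90
G0 X9.83 Y72.40
M3 S554
G1 X113.56 Y72.40 F2144
G1 X113.56 Y60.37 F2144
G1 X9.83 Y60.37 F2144
G1 X9.83 Y72.40 F2144
M5
G0 X42.28 Y31.49
M3 S554
G1 X62.27 Y49.02 F2144
G1 X29.20 Y100.80 F2144
G1 X156.58 Y96.58 F2144
G1 X146.48 Y75.21 F2144
M5
G0 X30.00 Y78.63
M3 S554
G1 X139.09 Y78.63 F2144
G1 X139.09 Y45.80 F2144
G1 X30.00 Y45.80 F2144
G1 X30.00 Y78.63 F2144
M5
G0 X0.00 Y0.00

1 u = 1 mm; y_m = 110.81 − y.

[1] `<rect>` rectangle, #000000→score S554 F2144: (9.83,72.40) → (113.56,72.40) → (113.56,60.37) → (9.83,60.37) → (9.83,72.40) (closed)

[2] `<polyline>` open polyline, #000000→score S554 F2144: (42.28,31.49) → (62.27,49.02) → (29.20,100.80) → (156.58,96.58) → (146.48,75.21)

[3] `<path>` rectangle, #000000→score S554 F2144: (30.00,78.63) → (139.09,78.63) → (139.09,45.80) → (30.00,45.80) → (30.00,78.63) (closed)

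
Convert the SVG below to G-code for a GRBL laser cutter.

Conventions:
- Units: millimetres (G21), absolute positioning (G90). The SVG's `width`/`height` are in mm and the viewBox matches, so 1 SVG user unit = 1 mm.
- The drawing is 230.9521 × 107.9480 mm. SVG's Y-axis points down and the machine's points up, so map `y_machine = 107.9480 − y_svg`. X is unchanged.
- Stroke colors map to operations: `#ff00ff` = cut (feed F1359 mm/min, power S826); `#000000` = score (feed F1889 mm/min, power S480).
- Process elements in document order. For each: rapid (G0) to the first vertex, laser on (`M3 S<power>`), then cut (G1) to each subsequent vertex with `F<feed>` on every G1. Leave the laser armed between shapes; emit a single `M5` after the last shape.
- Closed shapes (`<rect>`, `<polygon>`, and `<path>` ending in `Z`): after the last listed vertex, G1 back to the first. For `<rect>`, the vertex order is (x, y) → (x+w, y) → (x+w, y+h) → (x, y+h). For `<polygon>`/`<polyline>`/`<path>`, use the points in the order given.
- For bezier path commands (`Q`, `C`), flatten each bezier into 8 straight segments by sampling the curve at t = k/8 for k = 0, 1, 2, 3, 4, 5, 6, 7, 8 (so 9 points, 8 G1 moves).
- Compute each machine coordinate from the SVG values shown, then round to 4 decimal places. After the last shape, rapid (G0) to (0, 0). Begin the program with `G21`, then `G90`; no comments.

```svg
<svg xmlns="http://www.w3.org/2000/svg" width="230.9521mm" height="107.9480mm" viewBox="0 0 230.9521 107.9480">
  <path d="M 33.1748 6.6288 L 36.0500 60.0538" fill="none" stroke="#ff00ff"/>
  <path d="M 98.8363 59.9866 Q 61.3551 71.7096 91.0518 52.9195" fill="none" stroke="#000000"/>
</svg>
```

G21
G90
G0 X33.1748 Y101.3192
M3 S826
G1 X36.0500 Y47.8942 F1359
G0 X98.8363 Y47.9614
M3 S480
G1 X90.5157 Y45.5074 F1889
G1 X84.2943 Y44.0070 F1889
G1 X80.1723 Y43.4601 F1889
G1 X78.1496 Y43.8667 F1889
G1 X78.2262 Y45.2268 F1889
G1 X80.4021 Y47.5405 F1889
G1 X84.6773 Y50.8077 F1889
G1 X91.0518 Y55.0285 F1889
M5
G0 X0.0000 Y0.0000

1 u = 1 mm; y_m = 107.9480 − y.

[1] `<path>` line segment, #ff00ff→cut S826 F1359: (33.1748,101.3192) → (36.0500,47.8942)

[2] `<path>` quadratic bezier, #000000→score S480 F1889: (98.8363,47.9614) → (90.5157,45.5074) → (84.2943,44.0070) → (80.1723,43.4601) → (78.1496,43.8667) → (78.2262,45.2268) → (80.4021,47.5405) → (84.6773,50.8077) → (91.0518,55.0285)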